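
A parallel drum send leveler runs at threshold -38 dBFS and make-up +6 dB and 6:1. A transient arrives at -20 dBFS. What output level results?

-29 dBFS

-20 dBFS sits 18 dB over threshold.
6:1 compression reduces that to 18/6 = 3 dB over.
So the level is -38 + 3 = -35 dBFS; make-up adds 6 dB, giving -29 dBFS.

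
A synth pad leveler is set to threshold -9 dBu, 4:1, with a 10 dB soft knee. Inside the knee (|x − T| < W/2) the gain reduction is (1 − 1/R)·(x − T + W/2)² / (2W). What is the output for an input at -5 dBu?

x − T + W/2 = -5 − (-9) + 5 = 9.
GR = (1 − 1/4) × 9² / 20 = 0.75 × 81 / 20 = 3.0375 dB.
Output = -5 − 3.0375 = -8.0375 dBu.

-8.0375 dBu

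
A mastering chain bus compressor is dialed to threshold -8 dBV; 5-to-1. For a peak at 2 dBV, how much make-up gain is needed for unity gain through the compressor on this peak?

8 dB

The peak compresses to -8 + 10/5 = -6 dBV.
To reach 2 dBV requires 2 − (-6) = 8 dB of make-up.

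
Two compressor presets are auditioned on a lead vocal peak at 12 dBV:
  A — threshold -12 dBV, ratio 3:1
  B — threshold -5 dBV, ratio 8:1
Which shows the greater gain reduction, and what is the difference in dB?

A, by 1.125 dB

A: GR = 24 − 24/3 = 16 dB.
B: GR = 17 − 17/8 = 14.875 dB.
Difference: 1.125 dB in favour of A.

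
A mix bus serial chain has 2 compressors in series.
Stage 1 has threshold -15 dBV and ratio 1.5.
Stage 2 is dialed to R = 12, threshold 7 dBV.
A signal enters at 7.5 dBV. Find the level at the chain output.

Stage 1: 7.5 dBV is 22.5 dB over -15 dBV; at 1.5:1 that becomes 15 dB over, giving 0 dBV.
Stage 2: below threshold (0 ≤ 7); passes unchanged; output 0 dBV.

0 dBV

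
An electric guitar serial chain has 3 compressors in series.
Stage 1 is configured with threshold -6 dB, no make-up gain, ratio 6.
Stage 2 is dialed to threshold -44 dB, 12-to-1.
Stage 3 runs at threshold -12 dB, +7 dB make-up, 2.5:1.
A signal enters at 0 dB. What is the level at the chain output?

-33.75 dB

Stage 1: 6 dB above -6 dB, reduced 6:1 to 1 dB above → -5 dB.
Stage 2: -5 dB is 39 dB over -44 dB; at 12:1 that becomes 3.25 dB over, giving -40.75 dB.
Stage 3: -40.75 dB is at or below the -12 dB threshold — no compression; make-up brings it to -33.75 dB.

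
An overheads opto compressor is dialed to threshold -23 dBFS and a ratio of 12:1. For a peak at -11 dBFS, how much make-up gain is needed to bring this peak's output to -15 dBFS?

7 dB

Overshoot 12 dB → 12/12 = 1 dB after compression, so the compressed level is -23 + 1 = -22 dBFS.
Make-up = target − compressed = -15 − (-22) = 7 dB.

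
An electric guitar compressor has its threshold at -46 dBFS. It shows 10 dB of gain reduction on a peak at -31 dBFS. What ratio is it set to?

Input overshoot = -31 − (-46) = 15 dB.
Output overshoot = 15 − 10 = 5 dB.
Ratio = input overshoot / output overshoot = 15 / 5 = 3.

3:1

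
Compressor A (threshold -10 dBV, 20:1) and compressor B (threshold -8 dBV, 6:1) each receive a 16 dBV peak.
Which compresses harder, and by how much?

A, by 4.7 dB

A: GR = 26 − 26/20 = 24.7 dB.
B: GR = 24 − 24/6 = 20 dB.
A reduces 4.7 dB more.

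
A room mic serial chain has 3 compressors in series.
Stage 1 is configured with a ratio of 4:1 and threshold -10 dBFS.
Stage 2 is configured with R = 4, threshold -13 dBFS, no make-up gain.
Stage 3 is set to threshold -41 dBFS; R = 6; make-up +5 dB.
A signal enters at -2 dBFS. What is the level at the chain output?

Stage 1: 8 dB above -10 dBFS, reduced 4:1 to 2 dB above → -8 dBFS.
Stage 2: 5 dB above -13 dBFS, reduced 4:1 to 1.25 dB above → -11.75 dBFS.
Stage 3: overshoot 29.25 dB → 29.25/6 = 4.875 dB → -36.125 dBFS; +5 dB make-up → -31.125 dBFS.

-31.125 dBFS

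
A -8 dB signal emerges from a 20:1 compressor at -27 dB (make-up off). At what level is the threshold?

Gain reduction = -8 − (-27) = 19 dB; output overshoot = GR / (R − 1) = 19 / 19 = 1 dB.
Threshold = output − output overshoot = -27 − 1 = -28 dB.

-28 dB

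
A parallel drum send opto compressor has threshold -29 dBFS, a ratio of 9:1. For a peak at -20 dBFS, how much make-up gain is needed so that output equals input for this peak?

Without make-up, output = threshold + overshoot/9 = -29 + 1 = -28 dBFS.
Gap to target: 8 dB.

8 dB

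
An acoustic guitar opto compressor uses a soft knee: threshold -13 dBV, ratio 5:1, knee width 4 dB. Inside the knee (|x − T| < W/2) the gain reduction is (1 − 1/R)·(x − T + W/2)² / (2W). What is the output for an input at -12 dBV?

x − T + W/2 = -12 − (-13) + 2 = 3.
GR = (1 − 1/5) × 3² / 8 = 0.8 × 9 / 8 = 0.9 dB.
Output = -12 − 0.9 = -12.9 dBV.

-12.9 dBV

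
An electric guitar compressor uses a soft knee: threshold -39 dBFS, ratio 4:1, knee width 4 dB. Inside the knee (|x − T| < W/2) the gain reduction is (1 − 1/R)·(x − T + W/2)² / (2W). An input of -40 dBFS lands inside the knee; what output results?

x − T + W/2 = -40 − (-39) + 2 = 1.
GR = (1 − 1/4) × 1² / 8 = 0.75 × 1 / 8 = 0.09375 dB.
Output = -40 − 0.09375 = -40.09375 dBFS.

-40.09375 dBFS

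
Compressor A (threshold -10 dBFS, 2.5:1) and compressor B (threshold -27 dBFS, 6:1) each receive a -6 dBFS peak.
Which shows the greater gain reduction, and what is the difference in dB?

B, by 15.1 dB

A: GR = 4 − 4/2.5 = 2.4 dB.
B: GR = 21 − 21/6 = 17.5 dB.
B applies 15.1 dB more gain reduction.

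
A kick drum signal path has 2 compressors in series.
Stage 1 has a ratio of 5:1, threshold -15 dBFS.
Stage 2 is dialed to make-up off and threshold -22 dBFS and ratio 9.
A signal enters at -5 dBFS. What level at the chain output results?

Stage 1: overshoot 10 dB → 10/5 = 2 dB → -13 dBFS.
Stage 2: -13 dBFS is 9 dB over -22 dBFS; at 9:1 that becomes 1 dB over, giving -21 dBFS.

-21 dBFS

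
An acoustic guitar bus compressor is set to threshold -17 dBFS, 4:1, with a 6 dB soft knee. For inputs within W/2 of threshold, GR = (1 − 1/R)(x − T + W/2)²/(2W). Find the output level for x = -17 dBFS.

x − T + W/2 = -17 − (-17) + 3 = 3.
GR = (1 − 1/4) × 3² / 12 = 0.75 × 9 / 12 = 0.5625 dB.
Output = -17 − 0.5625 = -17.5625 dBFS.

-17.5625 dBFS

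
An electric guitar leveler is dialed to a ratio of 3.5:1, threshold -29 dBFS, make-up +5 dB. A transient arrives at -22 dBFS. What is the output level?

Overshoot: -22 − (-29) = 7 dB.
The 7 dB excess becomes 2 dB after 3.5:1 reduction.
Output = -29 + 2 = -27 dBFS; make-up adds 5 dB, giving -22 dBFS.

-22 dBFS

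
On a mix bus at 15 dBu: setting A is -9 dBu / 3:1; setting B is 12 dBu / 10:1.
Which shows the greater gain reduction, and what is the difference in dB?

A: 24 dB over, compressed to 8 dB over, so 16 dB of GR.
B: 3 dB over, compressed to 0.3 dB over, so 2.7 dB of GR.
A reduces 13.3 dB more.

A, by 13.3 dB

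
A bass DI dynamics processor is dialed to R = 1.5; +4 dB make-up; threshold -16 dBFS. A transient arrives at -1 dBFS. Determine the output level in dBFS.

The input is 15 dB above the -16 dBFS threshold.
The 15 dB excess becomes 10 dB after 1.5:1 reduction.
So the level is -16 + 10 = -6 dBFS; make-up adds 4 dB, giving -2 dBFS.

-2 dBFS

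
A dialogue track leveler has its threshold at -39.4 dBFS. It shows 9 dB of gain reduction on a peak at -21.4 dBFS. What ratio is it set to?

Input overshoot = -21.4 − (-39.4) = 18 dB.
Output overshoot = 18 − 9 = 9 dB.
Ratio = input overshoot / output overshoot = 18 / 9 = 2.

2:1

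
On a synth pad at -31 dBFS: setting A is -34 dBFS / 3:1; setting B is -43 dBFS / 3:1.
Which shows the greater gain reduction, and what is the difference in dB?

A: overshoot 3 dB → output overshoot 1 dB → GR 2 dB.
B: overshoot 12 dB → output overshoot 4 dB → GR 8 dB.
B reduces 6 dB more.

B, by 6 dB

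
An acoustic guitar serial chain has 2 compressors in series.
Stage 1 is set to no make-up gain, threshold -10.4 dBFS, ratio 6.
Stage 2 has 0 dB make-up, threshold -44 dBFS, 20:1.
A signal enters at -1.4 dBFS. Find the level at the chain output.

Stage 1: 9 dB above -10.4 dBFS, reduced 6:1 to 1.5 dB above → -8.9 dBFS.
Stage 2: -8.9 dBFS is 35.1 dB over -44 dBFS; at 20:1 that becomes 1.755 dB over, giving -42.245 dBFS.

-42.245 dBFS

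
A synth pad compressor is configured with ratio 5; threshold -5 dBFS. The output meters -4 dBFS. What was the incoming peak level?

0 dBFS

That's 1 dB above the -5 dBFS threshold.
Before 5:1 compression the overshoot was 1 × 5 = 5 dB, so input = -5 + 5 = 0 dBFS.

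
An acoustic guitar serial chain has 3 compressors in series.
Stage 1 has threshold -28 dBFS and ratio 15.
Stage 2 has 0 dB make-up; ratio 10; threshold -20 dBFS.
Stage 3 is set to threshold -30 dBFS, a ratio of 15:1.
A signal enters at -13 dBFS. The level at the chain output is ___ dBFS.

Stage 1: -13 dBFS is 15 dB over -28 dBFS; at 15:1 that becomes 1 dB over, giving -27 dBFS.
Stage 2: -27 dBFS is at or below the -20 dBFS threshold — no compression; output -27 dBFS.
Stage 3: overshoot 3 dB → 3/15 = 0.2 dB → -29.8 dBFS.

-29.8 dBFS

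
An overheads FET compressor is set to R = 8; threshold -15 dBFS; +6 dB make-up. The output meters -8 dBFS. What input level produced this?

Remove make-up: -8 − 6 = -14 dBFS.
Post-compression overshoot = -14 − (-15) = 1 dB.
Undo the ratio: input overshoot = 1 × 8 = 8 dB, giving input = -7 dBFS.

-7 dBFS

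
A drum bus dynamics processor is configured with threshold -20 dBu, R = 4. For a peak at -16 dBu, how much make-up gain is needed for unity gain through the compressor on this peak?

Without make-up, output = threshold + overshoot/4 = -20 + 1 = -19 dBu.
Gap to target: 3 dB.

3 dB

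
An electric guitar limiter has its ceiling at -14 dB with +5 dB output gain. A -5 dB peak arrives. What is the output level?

-9 dB

A brickwall limiter is an ∞:1 compressor: any input above the ceiling is clamped to -14 dB.
Output gain then adds 5 dB: -14 + 5 = -9 dB.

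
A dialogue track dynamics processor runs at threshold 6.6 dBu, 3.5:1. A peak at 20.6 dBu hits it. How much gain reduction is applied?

10 dB

20.6 dBu exceeds the threshold by 14 dB.
A 3.5:1 ratio leaves 4 dB of that excess.
GR = overshoot in − overshoot out = 14 − 4 = 10 dB.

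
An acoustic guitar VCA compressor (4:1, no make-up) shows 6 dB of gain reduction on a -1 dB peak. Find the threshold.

Let T be the threshold. Output overshoot = (input overshoot)/R, so -7 − T = (-1 − T)/4.
4·(-7 − T) = -1 − T → 3·T = -28 − (-1) = -27.
T = -27/3 = -9 dB.

-9 dB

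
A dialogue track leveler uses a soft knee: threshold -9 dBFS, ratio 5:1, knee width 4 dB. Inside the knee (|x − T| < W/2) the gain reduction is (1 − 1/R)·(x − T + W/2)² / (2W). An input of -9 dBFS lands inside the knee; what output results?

x − T + W/2 = -9 − (-9) + 2 = 2.
GR = (1 − 1/5) × 2² / 8 = 0.8 × 4 / 8 = 0.4 dB.
Output = -9 − 0.4 = -9.4 dBFS.

-9.4 dBFS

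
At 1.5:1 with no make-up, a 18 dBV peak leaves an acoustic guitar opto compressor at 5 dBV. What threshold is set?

Gain reduction = 18 − 5 = 13 dB; output overshoot = GR / (R − 1) = 13 / 0.5 = 26 dB.
Threshold = output − output overshoot = 5 − 26 = -21 dBV.

-21 dBV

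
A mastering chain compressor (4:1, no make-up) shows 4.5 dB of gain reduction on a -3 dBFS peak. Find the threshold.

Let T be the threshold. Output overshoot = (input overshoot)/R, so -7.5 − T = (-3 − T)/4.
4·(-7.5 − T) = -3 − T → 3·T = -30 − (-3) = -27.
T = -27/3 = -9 dBFS.

-9 dBFS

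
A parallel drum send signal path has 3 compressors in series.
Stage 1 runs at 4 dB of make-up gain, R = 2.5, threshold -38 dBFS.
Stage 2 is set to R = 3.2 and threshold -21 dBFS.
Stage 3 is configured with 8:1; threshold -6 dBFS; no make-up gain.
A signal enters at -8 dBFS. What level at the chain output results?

Stage 1: 30 dB above -38 dBFS, reduced 2.5:1 to 12 dB above → -26 dBFS; +4 dB make-up → -22 dBFS.
Stage 2: -22 dBFS is at or below the -21 dBFS threshold — no compression; output -22 dBFS.
Stage 3: -22 dBFS ≤ -6 dBFS, so stage 3 doesn't engage; output -22 dBFS.

-22 dBFS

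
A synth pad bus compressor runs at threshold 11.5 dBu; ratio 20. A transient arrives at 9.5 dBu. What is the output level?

9.5 dBu

9.5 dBu is 2 dB below the 11.5 dBu threshold, so no gain reduction is applied.
Output = input = 9.5 dBu.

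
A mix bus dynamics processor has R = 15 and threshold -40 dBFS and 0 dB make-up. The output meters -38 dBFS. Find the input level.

-10 dBFS

The compressed level sits -38 − (-40) = 2 dB over threshold.
Undo the ratio: input overshoot = 2 × 15 = 30 dB, giving input = -10 dBFS.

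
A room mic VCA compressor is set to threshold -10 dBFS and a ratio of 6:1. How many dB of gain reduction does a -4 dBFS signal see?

The signal is 6 dB above threshold.
A 6:1 ratio leaves 1 dB of that excess.
Gain reduction = 6 − 1 = 5 dB.

5 dB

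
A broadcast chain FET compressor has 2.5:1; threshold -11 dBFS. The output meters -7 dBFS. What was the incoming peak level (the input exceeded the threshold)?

-1 dBFS

That's 4 dB above the -11 dBFS threshold.
Undo the ratio: input overshoot = 4 × 2.5 = 10 dB, giving input = -1 dBFS.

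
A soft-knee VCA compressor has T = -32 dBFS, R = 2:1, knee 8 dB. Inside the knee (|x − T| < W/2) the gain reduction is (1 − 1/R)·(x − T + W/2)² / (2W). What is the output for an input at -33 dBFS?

-33.28125 dBFS

x − T + W/2 = -33 − (-32) + 4 = 3.
GR = (1 − 1/2) × 3² / 16 = 0.5 × 9 / 16 = 0.28125 dB.
Output = -33 − 0.28125 = -33.28125 dBFS.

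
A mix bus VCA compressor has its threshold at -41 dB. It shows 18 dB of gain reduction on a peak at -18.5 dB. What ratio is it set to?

5:1

Input overshoot = -18.5 − (-41) = 22.5 dB.
Output overshoot = 22.5 − 18 = 4.5 dB.
Ratio = input overshoot / output overshoot = 22.5 / 4.5 = 5.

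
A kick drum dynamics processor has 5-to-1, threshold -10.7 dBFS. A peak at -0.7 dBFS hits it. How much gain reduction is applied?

Overshoot = -0.7 − (-10.7) = 10 dB.
At 5:1, output sits 10/5 = 2 dB above threshold.
GR = overshoot in − overshoot out = 10 − 2 = 8 dB.

8 dB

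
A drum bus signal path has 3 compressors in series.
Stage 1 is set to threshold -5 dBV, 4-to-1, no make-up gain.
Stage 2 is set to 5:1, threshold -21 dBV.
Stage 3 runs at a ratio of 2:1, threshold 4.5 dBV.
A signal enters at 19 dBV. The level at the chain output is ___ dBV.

Stage 1: overshoot 24 dB → 24/4 = 6 dB → 1 dBV.
Stage 2: overshoot 22 dB → 22/5 = 4.4 dB → -16.6 dBV.
Stage 3: below threshold (-16.6 ≤ 4.5); passes unchanged; output -16.6 dBV.

-16.6 dBV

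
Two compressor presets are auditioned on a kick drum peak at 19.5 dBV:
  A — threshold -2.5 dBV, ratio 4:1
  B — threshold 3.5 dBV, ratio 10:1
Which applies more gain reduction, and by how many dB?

A, by 2.1 dB

A: overshoot 22 dB → output overshoot 5.5 dB → GR 16.5 dB.
B: overshoot 16 dB → output overshoot 1.6 dB → GR 14.4 dB.
Difference: 2.1 dB in favour of A.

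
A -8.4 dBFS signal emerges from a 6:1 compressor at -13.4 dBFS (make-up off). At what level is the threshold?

Let T be the threshold. Output overshoot = (input overshoot)/R, so -13.4 − T = (-8.4 − T)/6.
6·(-13.4 − T) = -8.4 − T → 5·T = -80.4 − (-8.4) = -72.
T = -72/5 = -14.4 dBFS.

-14.4 dBFS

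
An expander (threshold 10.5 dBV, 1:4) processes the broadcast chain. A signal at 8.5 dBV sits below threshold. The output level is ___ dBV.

Undershoot = 10.5 − 8.5 = 2 dB.
At 1:4, that expands to 8 dB under threshold.
Output = 10.5 − 8 = 2.5 dBV.

2.5 dBV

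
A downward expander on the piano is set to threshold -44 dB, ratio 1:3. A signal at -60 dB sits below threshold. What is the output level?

The input is 16 dB below the -44 dB threshold.
A 1:3 expander multiplies undershoot by 3: 16 × 3 = 48 dB below threshold.
Output = -44 − 48 = -92 dB.

-92 dB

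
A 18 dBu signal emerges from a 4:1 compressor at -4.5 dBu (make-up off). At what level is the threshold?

-12 dBu

Let T be the threshold. Output overshoot = (input overshoot)/R, so -4.5 − T = (18 − T)/4.
4·(-4.5 − T) = 18 − T → 3·T = -18 − 18 = -36.
T = -36/3 = -12 dBu.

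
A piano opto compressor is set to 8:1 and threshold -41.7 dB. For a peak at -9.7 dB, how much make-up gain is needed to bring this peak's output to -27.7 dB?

The peak compresses to -41.7 + 32/8 = -37.7 dB.
To reach -27.7 dB requires -27.7 − (-37.7) = 10 dB of make-up.

10 dB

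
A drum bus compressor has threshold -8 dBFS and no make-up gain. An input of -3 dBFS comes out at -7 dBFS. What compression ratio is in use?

Input overshoot = -3 − (-8) = 5 dB; output overshoot = -7 − (-8) = 1 dB.
Ratio = 5 / 1 = 5.

5:1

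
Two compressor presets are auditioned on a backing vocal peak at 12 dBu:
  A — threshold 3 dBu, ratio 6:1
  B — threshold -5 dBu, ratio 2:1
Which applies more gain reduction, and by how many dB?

B, by 1 dB

A: GR = 9 − 9/6 = 7.5 dB.
B: GR = 17 − 17/2 = 8.5 dB.
B applies 1 dB more gain reduction.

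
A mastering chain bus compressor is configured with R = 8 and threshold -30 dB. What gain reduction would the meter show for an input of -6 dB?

The signal is 24 dB above threshold.
After 8:1 compression the overshoot becomes 24/8 = 3 dB.
So the signal is attenuated by 24 − 3 = 21 dB.

21 dB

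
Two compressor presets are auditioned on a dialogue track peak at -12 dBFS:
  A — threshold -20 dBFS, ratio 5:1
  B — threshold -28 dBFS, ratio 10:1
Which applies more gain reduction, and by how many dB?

B, by 8 dB

A: 8 dB over, compressed to 1.6 dB over, so 6.4 dB of GR.
B: 16 dB over, compressed to 1.6 dB over, so 14.4 dB of GR.
Difference: 8 dB in favour of B.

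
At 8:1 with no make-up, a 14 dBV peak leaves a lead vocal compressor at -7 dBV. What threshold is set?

-10 dBV

Let T be the threshold. Output overshoot = (input overshoot)/R, so -7 − T = (14 − T)/8.
8·(-7 − T) = 14 − T → 7·T = -56 − 14 = -70.
T = -70/7 = -10 dBV.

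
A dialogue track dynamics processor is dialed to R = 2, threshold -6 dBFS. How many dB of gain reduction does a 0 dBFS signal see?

3 dB

The signal is 6 dB above threshold.
At 2:1, output sits 6/2 = 3 dB above threshold.
GR = overshoot in − overshoot out = 6 − 3 = 3 dB.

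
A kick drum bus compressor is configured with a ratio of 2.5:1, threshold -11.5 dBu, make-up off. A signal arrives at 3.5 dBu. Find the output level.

Overshoot: 3.5 − (-11.5) = 15 dB.
The 15 dB excess becomes 6 dB after 2.5:1 reduction.
Output = -11.5 + 6 = -5.5 dBu.

-5.5 dBu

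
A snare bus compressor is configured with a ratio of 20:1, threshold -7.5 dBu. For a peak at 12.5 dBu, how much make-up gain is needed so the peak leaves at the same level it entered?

Without make-up, output = threshold + overshoot/20 = -7.5 + 1 = -6.5 dBu.
Gap to target: 19 dB.

19 dB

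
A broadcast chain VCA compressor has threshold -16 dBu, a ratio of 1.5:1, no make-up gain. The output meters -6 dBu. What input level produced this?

-1 dBu

Post-compression overshoot = -6 − (-16) = 10 dB.
Input overshoot = R × output overshoot = 15 dB → input = -16 + 15 = -1 dBu.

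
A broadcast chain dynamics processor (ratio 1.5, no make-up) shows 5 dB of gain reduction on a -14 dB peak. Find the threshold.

-29 dB

Gain reduction = -14 − (-19) = 5 dB; output overshoot = GR / (R − 1) = 5 / 0.5 = 10 dB.
Threshold = output − output overshoot = -19 − 10 = -29 dB.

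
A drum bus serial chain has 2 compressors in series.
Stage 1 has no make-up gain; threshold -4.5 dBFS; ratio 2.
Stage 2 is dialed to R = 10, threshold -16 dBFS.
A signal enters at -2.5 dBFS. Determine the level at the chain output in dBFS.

-14.75 dBFS

Stage 1: overshoot 2 dB → 2/2 = 1 dB → -3.5 dBFS.
Stage 2: -3.5 dBFS is 12.5 dB over -16 dBFS; at 10:1 that becomes 1.25 dB over, giving -14.75 dBFS.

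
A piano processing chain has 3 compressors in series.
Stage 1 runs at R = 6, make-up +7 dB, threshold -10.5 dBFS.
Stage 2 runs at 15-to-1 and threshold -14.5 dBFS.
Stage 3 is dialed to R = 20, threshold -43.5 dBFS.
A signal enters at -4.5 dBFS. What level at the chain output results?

Stage 1: overshoot 6 dB → 6/6 = 1 dB → -9.5 dBFS; +7 dB make-up → -2.5 dBFS.
Stage 2: 12 dB above -14.5 dBFS, reduced 15:1 to 0.8 dB above → -13.7 dBFS.
Stage 3: 29.8 dB above -43.5 dBFS, reduced 20:1 to 1.49 dB above → -42.01 dBFS.

-42.01 dBFS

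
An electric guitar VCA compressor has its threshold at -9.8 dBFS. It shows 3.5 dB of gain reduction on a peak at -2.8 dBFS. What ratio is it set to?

Input overshoot = -2.8 − (-9.8) = 7 dB.
Output overshoot = 7 − 3.5 = 3.5 dB.
Ratio = input overshoot / output overshoot = 7 / 3.5 = 2.

2:1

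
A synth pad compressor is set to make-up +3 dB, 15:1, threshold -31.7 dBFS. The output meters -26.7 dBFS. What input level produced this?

-1.7 dBFS

Stripping the +3 dB make-up gives -29.7 dBFS at the gain stage.
Post-compression overshoot = -29.7 − (-31.7) = 2 dB.
Input overshoot = R × output overshoot = 30 dB → input = -31.7 + 30 = -1.7 dBFS.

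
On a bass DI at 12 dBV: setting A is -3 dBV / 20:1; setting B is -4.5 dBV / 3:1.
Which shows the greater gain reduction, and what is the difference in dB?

A: overshoot 15 dB → output overshoot 0.75 dB → GR 14.25 dB.
B: overshoot 16.5 dB → output overshoot 5.5 dB → GR 11 dB.
Difference: 3.25 dB in favour of A.

A, by 3.25 dB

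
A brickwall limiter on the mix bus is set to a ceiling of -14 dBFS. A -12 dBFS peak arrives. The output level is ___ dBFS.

-14 dBFS

The limiter clamps the peak to its -14 dBFS ceiling.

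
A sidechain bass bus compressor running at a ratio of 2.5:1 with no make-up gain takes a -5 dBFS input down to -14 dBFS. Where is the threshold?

Gain reduction = -5 − (-14) = 9 dB; output overshoot = GR / (R − 1) = 9 / 1.5 = 6 dB.
Threshold = output − output overshoot = -14 − 6 = -20 dBFS.

-20 dBFS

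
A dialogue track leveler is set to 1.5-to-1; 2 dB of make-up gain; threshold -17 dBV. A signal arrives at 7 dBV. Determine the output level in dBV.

1 dBV

Overshoot: 7 − (-17) = 24 dB.
At 1.5:1 the overshoot is divided by 1.5, leaving 16 dB above threshold.
That puts the output at -1 dBV; make-up adds 2 dB, giving 1 dBV.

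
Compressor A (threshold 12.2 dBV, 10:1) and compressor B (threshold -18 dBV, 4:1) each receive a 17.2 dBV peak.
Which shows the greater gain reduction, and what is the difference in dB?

B, by 21.9 dB

A: GR = 5 − 5/10 = 4.5 dB.
B: GR = 35.2 − 35.2/4 = 26.4 dB.
Difference: 21.9 dB in favour of B.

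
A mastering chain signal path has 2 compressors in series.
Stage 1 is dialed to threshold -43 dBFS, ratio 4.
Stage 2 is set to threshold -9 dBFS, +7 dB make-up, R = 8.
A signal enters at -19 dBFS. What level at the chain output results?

Stage 1: -19 dBFS is 24 dB over -43 dBFS; at 4:1 that becomes 6 dB over, giving -37 dBFS.
Stage 2: -37 dBFS is at or below the -9 dBFS threshold — no compression; make-up brings it to -30 dBFS.

-30 dBFS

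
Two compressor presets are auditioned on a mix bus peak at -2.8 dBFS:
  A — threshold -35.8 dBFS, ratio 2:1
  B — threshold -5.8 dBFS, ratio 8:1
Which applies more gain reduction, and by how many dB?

A, by 13.875 dB

A: 33 dB over, compressed to 16.5 dB over, so 16.5 dB of GR.
B: 3 dB over, compressed to 0.375 dB over, so 2.625 dB of GR.
A applies 13.875 dB more gain reduction.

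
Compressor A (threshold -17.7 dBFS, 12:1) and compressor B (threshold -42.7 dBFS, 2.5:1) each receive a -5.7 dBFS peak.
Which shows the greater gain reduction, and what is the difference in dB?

B, by 11.2 dB

A: 12 dB over, compressed to 1 dB over, so 11 dB of GR.
B: 37 dB over, compressed to 14.8 dB over, so 22.2 dB of GR.
B applies 11.2 dB more gain reduction.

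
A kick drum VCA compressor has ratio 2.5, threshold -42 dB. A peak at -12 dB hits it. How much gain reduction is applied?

18 dB

-12 dB exceeds the threshold by 30 dB.
A 2.5:1 ratio leaves 12 dB of that excess.
GR = overshoot in − overshoot out = 30 − 12 = 18 dB.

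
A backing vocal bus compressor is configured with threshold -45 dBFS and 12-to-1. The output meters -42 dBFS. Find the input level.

Post-compression overshoot = -42 − (-45) = 3 dB.
Before 12:1 compression the overshoot was 3 × 12 = 36 dB, so input = -45 + 36 = -9 dBFS.

-9 dBFS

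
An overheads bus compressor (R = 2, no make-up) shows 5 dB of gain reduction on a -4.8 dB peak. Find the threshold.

-14.8 dB

Input is 10 dB above T (since output overshoot × R = input overshoot: (-9.8 − T)·2 = -4.8 − T gives T = -14.8 dB).
Check: -14.8 + (-4.8 − (-14.8))/2 = -14.8 + 5 = -9.8 dB. ✓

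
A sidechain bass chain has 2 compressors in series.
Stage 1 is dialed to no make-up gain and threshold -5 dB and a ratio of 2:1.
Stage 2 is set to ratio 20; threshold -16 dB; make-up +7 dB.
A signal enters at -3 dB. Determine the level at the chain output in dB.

Stage 1: 2 dB above -5 dB, reduced 2:1 to 1 dB above → -4 dB.
Stage 2: 12 dB above -16 dB, reduced 20:1 to 0.6 dB above → -15.4 dB; +7 dB make-up → -8.4 dB.

-8.4 dB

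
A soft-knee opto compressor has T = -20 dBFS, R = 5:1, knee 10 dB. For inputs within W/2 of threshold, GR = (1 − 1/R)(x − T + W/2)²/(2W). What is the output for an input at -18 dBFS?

x − T + W/2 = -18 − (-20) + 5 = 7.
GR = (1 − 1/5) × 7² / 20 = 0.8 × 49 / 20 = 1.96 dB.
Output = -18 − 1.96 = -19.96 dBFS.

-19.96 dBFS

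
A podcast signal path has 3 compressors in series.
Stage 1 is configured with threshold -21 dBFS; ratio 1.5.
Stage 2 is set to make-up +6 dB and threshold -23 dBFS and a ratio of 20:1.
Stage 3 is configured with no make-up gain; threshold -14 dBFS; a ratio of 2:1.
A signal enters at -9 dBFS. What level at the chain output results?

Stage 1: -9 dBFS is 12 dB over -21 dBFS; at 1.5:1 that becomes 8 dB over, giving -13 dBFS.
Stage 2: -13 dBFS is 10 dB over -23 dBFS; at 20:1 that becomes 0.5 dB over, giving -22.5 dBFS; +6 dB make-up → -16.5 dBFS.
Stage 3: -16.5 dBFS ≤ -14 dBFS, so stage 3 doesn't engage; output -16.5 dBFS.

-16.5 dBFS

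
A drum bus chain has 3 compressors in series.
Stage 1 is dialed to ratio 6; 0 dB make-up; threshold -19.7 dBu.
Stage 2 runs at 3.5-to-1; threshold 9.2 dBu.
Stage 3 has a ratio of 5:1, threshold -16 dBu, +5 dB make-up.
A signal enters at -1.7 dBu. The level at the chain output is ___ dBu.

-11.7 dBu

Stage 1: 18 dB above -19.7 dBu, reduced 6:1 to 3 dB above → -16.7 dBu.
Stage 2: below threshold (-16.7 ≤ 9.2); passes unchanged; output -16.7 dBu.
Stage 3: -16.7 dBu ≤ -16 dBu, so stage 3 doesn't engage; make-up brings it to -11.7 dBu.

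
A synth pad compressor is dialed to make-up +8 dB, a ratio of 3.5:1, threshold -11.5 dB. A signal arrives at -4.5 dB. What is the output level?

-4.5 dB sits 7 dB over threshold.
At 3.5:1 the overshoot is divided by 3.5, leaving 2 dB above threshold.
That puts the output at -9.5 dB; make-up adds 8 dB, giving -1.5 dB.

-1.5 dB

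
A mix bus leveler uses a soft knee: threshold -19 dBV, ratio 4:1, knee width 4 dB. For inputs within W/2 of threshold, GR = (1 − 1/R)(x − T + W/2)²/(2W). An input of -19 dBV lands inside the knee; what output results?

x − T + W/2 = -19 − (-19) + 2 = 2.
GR = (1 − 1/4) × 2² / 8 = 0.75 × 4 / 8 = 0.375 dB.
Output = -19 − 0.375 = -19.375 dBV.

-19.375 dBV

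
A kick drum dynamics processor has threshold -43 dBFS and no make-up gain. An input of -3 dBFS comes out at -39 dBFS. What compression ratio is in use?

Input overshoot = -3 − (-43) = 40 dB; output overshoot = -39 − (-43) = 4 dB.
Ratio = 40 / 4 = 10.

10:1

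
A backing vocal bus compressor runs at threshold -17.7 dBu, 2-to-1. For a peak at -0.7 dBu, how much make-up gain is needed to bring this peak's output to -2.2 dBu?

Overshoot 17 dB → 17/2 = 8.5 dB after compression, so the compressed level is -17.7 + 8.5 = -9.2 dBu.
Make-up = target − compressed = -2.2 − (-9.2) = 7 dB.

7 dB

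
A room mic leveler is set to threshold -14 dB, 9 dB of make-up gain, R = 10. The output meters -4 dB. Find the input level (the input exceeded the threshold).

Before make-up, the level was -4 − 9 = -13 dB.
That's 1 dB above the -14 dB threshold.
Before 10:1 compression the overshoot was 1 × 10 = 10 dB, so input = -14 + 10 = -4 dB.

-4 dB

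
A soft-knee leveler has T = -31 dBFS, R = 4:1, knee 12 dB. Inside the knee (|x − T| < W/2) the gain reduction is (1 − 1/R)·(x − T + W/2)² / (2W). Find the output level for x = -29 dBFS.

-31 dBFS

x − T + W/2 = -29 − (-31) + 6 = 8.
GR = (1 − 1/4) × 8² / 24 = 0.75 × 64 / 24 = 2 dB.
Output = -29 − 2 = -31 dBFS.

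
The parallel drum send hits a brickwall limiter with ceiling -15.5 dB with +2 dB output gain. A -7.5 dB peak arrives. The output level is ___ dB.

At ∞:1, everything above -15.5 dB is held at the ceiling.
Output gain then adds 2 dB: -15.5 + 2 = -13.5 dB.

-13.5 dB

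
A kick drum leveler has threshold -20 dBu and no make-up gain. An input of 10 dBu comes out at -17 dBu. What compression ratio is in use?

Input overshoot = 10 − (-20) = 30 dB; output overshoot = -17 − (-20) = 3 dB.
Ratio = 30 / 3 = 10.

10:1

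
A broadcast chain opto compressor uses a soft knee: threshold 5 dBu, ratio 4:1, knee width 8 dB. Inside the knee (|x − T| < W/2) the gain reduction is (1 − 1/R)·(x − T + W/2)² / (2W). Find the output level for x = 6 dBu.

x − T + W/2 = 6 − 5 + 4 = 5.
GR = (1 − 1/4) × 5² / 16 = 0.75 × 25 / 16 = 1.171875 dB.
Output = 6 − 1.171875 = 4.828125 dBu.

4.828125 dBu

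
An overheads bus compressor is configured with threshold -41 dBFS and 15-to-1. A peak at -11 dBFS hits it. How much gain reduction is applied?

The signal is 30 dB above threshold.
At 15:1, output sits 30/15 = 2 dB above threshold.
So the signal is attenuated by 30 − 2 = 28 dB.

28 dB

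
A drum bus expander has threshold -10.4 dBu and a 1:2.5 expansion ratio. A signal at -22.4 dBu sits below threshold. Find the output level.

-40.4 dBu

The input is 12 dB below the -10.4 dBu threshold.
A 1:2.5 expander multiplies undershoot by 2.5: 12 × 2.5 = 30 dB below threshold.
Output = -10.4 − 30 = -40.4 dBu.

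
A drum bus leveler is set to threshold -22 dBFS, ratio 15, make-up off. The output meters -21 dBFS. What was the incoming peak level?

-7 dBFS

The compressed level sits -21 − (-22) = 1 dB over threshold.
Before 15:1 compression the overshoot was 1 × 15 = 15 dB, so input = -22 + 15 = -7 dBFS.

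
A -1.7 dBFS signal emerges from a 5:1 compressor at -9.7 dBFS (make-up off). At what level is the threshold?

-11.7 dBFS

Let T be the threshold. Output overshoot = (input overshoot)/R, so -9.7 − T = (-1.7 − T)/5.
5·(-9.7 − T) = -1.7 − T → 4·T = -48.5 − (-1.7) = -46.8.
T = -46.8/4 = -11.7 dBFS.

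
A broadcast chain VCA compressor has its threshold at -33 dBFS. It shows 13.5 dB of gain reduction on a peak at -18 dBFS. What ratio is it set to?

Input overshoot = -18 − (-33) = 15 dB.
Output overshoot = 15 − 13.5 = 1.5 dB.
Ratio = input overshoot / output overshoot = 15 / 1.5 = 10.

10:1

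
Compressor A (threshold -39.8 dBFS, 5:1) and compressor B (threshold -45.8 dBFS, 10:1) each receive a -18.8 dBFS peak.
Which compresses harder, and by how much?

A: 21 dB over, compressed to 4.2 dB over, so 16.8 dB of GR.
B: 27 dB over, compressed to 2.7 dB over, so 24.3 dB of GR.
Difference: 7.5 dB in favour of B.

B, by 7.5 dB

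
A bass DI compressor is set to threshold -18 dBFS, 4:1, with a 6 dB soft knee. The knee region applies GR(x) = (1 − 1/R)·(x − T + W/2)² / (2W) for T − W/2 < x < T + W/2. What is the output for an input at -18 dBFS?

x − T + W/2 = -18 − (-18) + 3 = 3.
GR = (1 − 1/4) × 3² / 12 = 0.75 × 9 / 12 = 0.5625 dB.
Output = -18 − 0.5625 = -18.5625 dBFS.

-18.5625 dBFS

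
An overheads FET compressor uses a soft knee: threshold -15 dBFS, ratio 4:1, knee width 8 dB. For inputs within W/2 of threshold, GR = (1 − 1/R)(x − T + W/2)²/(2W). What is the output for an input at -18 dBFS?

x − T + W/2 = -18 − (-15) + 4 = 1.
GR = (1 − 1/4) × 1² / 16 = 0.75 × 1 / 16 = 0.046875 dB.
Output = -18 − 0.046875 = -18.046875 dBFS.

-18.046875 dBFS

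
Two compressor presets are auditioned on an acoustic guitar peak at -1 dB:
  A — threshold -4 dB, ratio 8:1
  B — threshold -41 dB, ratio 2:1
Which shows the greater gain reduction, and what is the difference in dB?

A: 3 dB over, compressed to 0.375 dB over, so 2.625 dB of GR.
B: 40 dB over, compressed to 20 dB over, so 20 dB of GR.
Difference: 17.375 dB in favour of B.

B, by 17.375 dB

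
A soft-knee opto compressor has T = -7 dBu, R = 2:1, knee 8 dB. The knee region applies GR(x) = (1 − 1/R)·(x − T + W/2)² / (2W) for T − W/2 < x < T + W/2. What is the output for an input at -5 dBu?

-6.125 dBu

x − T + W/2 = -5 − (-7) + 4 = 6.
GR = (1 − 1/2) × 6² / 16 = 0.5 × 36 / 16 = 1.125 dB.
Output = -5 − 1.125 = -6.125 dBu.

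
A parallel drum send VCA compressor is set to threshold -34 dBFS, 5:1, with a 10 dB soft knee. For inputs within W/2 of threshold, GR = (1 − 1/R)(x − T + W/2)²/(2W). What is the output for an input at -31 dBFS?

-33.56 dBFS

x − T + W/2 = -31 − (-34) + 5 = 8.
GR = (1 − 1/5) × 8² / 20 = 0.8 × 64 / 20 = 2.56 dB.
Output = -31 − 2.56 = -33.56 dBFS.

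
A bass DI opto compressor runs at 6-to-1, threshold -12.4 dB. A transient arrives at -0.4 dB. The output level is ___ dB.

-10.4 dB

The input is 12 dB above the -12.4 dB threshold.
The 12 dB excess becomes 2 dB after 6:1 reduction.
So the level is -12.4 + 2 = -10.4 dB.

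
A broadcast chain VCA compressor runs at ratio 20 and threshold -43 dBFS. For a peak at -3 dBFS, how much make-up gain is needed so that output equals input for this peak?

Without make-up, output = threshold + overshoot/20 = -43 + 2 = -41 dBFS.
Gap to target: 38 dB.

38 dB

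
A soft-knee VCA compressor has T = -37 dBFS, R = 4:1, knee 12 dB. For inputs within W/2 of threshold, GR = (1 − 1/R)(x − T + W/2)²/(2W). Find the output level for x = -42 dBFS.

-42.03125 dBFS

x − T + W/2 = -42 − (-37) + 6 = 1.
GR = (1 − 1/4) × 1² / 24 = 0.75 × 1 / 24 = 0.03125 dB.
Output = -42 − 0.03125 = -42.03125 dBFS.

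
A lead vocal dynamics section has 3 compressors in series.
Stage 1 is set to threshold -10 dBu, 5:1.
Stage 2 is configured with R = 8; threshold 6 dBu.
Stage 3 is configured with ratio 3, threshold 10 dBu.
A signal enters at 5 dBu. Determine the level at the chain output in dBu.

-7 dBu

Stage 1: overshoot 15 dB → 15/5 = 3 dB → -7 dBu.
Stage 2: below threshold (-7 ≤ 6); passes unchanged; output -7 dBu.
Stage 3: -7 dBu ≤ 10 dBu, so stage 3 doesn't engage; output -7 dBu.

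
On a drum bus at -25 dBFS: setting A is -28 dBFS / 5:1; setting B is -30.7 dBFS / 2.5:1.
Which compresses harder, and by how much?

B, by 1.02 dB

A: 3 dB over, compressed to 0.6 dB over, so 2.4 dB of GR.
B: 5.7 dB over, compressed to 2.28 dB over, so 3.42 dB of GR.
Difference: 1.02 dB in favour of B.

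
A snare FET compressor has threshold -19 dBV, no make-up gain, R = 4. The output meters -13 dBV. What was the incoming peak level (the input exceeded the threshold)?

5 dBV

The compressed level sits -13 − (-19) = 6 dB over threshold.
Before 4:1 compression the overshoot was 6 × 4 = 24 dB, so input = -19 + 24 = 5 dBV.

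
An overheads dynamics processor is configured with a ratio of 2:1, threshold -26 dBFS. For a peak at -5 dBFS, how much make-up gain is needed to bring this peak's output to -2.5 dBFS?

13 dB

The peak compresses to -26 + 21/2 = -15.5 dBFS.
To reach -2.5 dBFS requires -2.5 − (-15.5) = 13 dB of make-up.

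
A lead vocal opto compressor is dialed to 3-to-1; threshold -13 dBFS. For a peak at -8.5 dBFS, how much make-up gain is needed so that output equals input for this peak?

The peak compresses to -13 + 4.5/3 = -11.5 dBFS.
To reach -8.5 dBFS requires -8.5 − (-11.5) = 3 dB of make-up.

3 dB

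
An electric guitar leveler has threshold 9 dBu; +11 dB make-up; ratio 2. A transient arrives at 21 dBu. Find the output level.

26 dBu

21 dBu sits 12 dB over threshold.
The 12 dB excess becomes 6 dB after 2:1 reduction.
So the level is 9 + 6 = 15 dBu; make-up adds 11 dB, giving 26 dBu.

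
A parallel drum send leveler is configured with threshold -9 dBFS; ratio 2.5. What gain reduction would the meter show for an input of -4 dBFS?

3 dB

Overshoot = -4 − (-9) = 5 dB.
At 2.5:1, output sits 5/2.5 = 2 dB above threshold.
GR = overshoot in − overshoot out = 5 − 2 = 3 dB.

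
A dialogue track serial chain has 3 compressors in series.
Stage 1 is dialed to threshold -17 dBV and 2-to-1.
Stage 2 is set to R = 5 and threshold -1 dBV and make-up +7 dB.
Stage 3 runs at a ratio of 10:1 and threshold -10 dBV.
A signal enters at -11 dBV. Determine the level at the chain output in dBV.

-9.7 dBV

Stage 1: 6 dB above -17 dBV, reduced 2:1 to 3 dB above → -14 dBV.
Stage 2: -14 dBV is at or below the -1 dBV threshold — no compression; make-up brings it to -7 dBV.
Stage 3: -7 dBV is 3 dB over -10 dBV; at 10:1 that becomes 0.3 dB over, giving -9.7 dBV.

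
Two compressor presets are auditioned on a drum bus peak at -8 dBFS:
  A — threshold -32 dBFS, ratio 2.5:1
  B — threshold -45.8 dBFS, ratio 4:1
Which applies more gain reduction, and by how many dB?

B, by 13.95 dB

A: overshoot 24 dB → output overshoot 9.6 dB → GR 14.4 dB.
B: overshoot 37.8 dB → output overshoot 9.45 dB → GR 28.35 dB.
Difference: 13.95 dB in favour of B.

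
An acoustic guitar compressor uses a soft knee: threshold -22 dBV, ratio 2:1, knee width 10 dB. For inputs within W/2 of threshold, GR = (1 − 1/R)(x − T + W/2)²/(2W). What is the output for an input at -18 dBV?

-20.025 dBV

x − T + W/2 = -18 − (-22) + 5 = 9.
GR = (1 − 1/2) × 9² / 20 = 0.5 × 81 / 20 = 2.025 dB.
Output = -18 − 2.025 = -20.025 dBV.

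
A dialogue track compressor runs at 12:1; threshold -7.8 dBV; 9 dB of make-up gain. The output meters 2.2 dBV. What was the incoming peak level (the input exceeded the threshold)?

4.2 dBV

Stripping the +9 dB make-up gives -6.8 dBV at the gain stage.
Post-compression overshoot = -6.8 − (-7.8) = 1 dB.
Before 12:1 compression the overshoot was 1 × 12 = 12 dB, so input = -7.8 + 12 = 4.2 dBV.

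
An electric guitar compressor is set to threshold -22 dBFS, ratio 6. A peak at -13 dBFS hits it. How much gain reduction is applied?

7.5 dB

The signal is 9 dB above threshold.
At 6:1, output sits 9/6 = 1.5 dB above threshold.
So the signal is attenuated by 9 − 1.5 = 7.5 dB.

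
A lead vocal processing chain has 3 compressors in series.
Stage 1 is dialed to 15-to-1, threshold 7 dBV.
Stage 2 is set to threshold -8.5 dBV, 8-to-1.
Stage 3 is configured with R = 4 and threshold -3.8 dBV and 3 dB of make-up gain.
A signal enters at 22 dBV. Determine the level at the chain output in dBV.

Stage 1: overshoot 15 dB → 15/15 = 1 dB → 8 dBV.
Stage 2: 16.5 dB above -8.5 dBV, reduced 8:1 to 2.0625 dB above → -6.4375 dBV.
Stage 3: -6.4375 dBV ≤ -3.8 dBV, so stage 3 doesn't engage; make-up brings it to -3.4375 dBV.

-3.4375 dBV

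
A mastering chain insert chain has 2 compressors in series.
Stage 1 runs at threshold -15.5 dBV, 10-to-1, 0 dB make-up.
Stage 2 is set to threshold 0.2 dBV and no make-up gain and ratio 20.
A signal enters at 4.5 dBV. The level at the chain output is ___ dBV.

Stage 1: 4.5 dBV is 20 dB over -15.5 dBV; at 10:1 that becomes 2 dB over, giving -13.5 dBV.
Stage 2: -13.5 dBV ≤ 0.2 dBV, so stage 2 doesn't engage; output -13.5 dBV.

-13.5 dBV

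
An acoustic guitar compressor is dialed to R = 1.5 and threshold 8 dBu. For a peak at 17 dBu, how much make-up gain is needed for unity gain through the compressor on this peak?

3 dB

Overshoot 9 dB → 9/1.5 = 6 dB after compression, so the compressed level is 8 + 6 = 14 dBu.
Make-up = target − compressed = 17 − 14 = 3 dB.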